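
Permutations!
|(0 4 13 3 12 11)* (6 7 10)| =|(0 4 13 3 12 11)(6 7 10)| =6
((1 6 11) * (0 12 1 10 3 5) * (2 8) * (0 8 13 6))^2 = ((0 12 1)(2 13 6 11 10 3 5 8))^2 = (0 1 12)(2 6 10 5)(3 8 13 11)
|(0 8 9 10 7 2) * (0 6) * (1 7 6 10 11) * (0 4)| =10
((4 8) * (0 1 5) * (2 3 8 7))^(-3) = ((0 1 5)(2 3 8 4 7))^(-3) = (2 8 7 3 4)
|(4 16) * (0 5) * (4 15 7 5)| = 6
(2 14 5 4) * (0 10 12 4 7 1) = (0 10 12 4 2 14 5 7 1) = [10, 0, 14, 3, 2, 7, 6, 1, 8, 9, 12, 11, 4, 13, 5]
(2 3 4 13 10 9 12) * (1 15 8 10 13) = (1 15 8 10 9 12 2 3 4) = [0, 15, 3, 4, 1, 5, 6, 7, 10, 12, 9, 11, 2, 13, 14, 8]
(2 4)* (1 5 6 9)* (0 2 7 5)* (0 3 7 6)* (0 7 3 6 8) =(0 2 4 8)(1 6 9)(5 7) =[2, 6, 4, 3, 8, 7, 9, 5, 0, 1]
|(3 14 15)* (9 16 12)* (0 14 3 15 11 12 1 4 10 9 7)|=|(0 14 11 12 7)(1 4 10 9 16)|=5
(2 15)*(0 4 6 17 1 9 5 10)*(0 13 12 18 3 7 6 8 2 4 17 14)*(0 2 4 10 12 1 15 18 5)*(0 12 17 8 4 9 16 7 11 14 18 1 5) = (0 8 9 12)(1 16 7 6 18 3 11 14 2)(5 17 15 10 13) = [8, 16, 1, 11, 4, 17, 18, 6, 9, 12, 13, 14, 0, 5, 2, 10, 7, 15, 3]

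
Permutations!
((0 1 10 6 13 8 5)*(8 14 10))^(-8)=((0 1 8 5)(6 13 14 10))^(-8)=(14)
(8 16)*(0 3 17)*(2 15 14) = [3, 1, 15, 17, 4, 5, 6, 7, 16, 9, 10, 11, 12, 13, 2, 14, 8, 0] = (0 3 17)(2 15 14)(8 16)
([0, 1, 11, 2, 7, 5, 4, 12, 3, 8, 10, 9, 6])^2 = (2 9 3 11 8)(4 12)(6 7)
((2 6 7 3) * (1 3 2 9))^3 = (9)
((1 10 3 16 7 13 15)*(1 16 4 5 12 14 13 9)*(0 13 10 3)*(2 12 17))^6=((0 13 15 16 7 9 1 3 4 5 17 2 12 14 10))^6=(0 1 12 16 5)(2 15 4 10 9)(3 14 7 17 13)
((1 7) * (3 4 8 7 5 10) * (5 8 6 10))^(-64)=((1 8 7)(3 4 6 10))^(-64)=(10)(1 7 8)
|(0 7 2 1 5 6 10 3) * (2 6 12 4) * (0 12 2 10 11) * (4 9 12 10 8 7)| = 6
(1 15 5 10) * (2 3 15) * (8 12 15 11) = (1 2 3 11 8 12 15 5 10) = [0, 2, 3, 11, 4, 10, 6, 7, 12, 9, 1, 8, 15, 13, 14, 5]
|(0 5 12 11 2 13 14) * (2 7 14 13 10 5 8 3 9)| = 11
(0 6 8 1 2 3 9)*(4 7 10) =(0 6 8 1 2 3 9)(4 7 10) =[6, 2, 3, 9, 7, 5, 8, 10, 1, 0, 4]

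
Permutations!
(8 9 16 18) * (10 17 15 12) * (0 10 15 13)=[10, 1, 2, 3, 4, 5, 6, 7, 9, 16, 17, 11, 15, 0, 14, 12, 18, 13, 8]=(0 10 17 13)(8 9 16 18)(12 15)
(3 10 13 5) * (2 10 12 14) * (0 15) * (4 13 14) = [15, 1, 10, 12, 13, 3, 6, 7, 8, 9, 14, 11, 4, 5, 2, 0] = (0 15)(2 10 14)(3 12 4 13 5)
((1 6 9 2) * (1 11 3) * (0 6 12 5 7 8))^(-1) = (0 8 7 5 12 1 3 11 2 9 6)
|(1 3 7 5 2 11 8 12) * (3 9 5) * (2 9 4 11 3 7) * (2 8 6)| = 8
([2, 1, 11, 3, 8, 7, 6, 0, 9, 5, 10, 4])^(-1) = [7, 1, 0, 3, 11, 9, 6, 5, 4, 8, 10, 2]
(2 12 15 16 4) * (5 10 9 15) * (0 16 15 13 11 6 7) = [16, 1, 12, 3, 2, 10, 7, 0, 8, 13, 9, 6, 5, 11, 14, 15, 4] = (0 16 4 2 12 5 10 9 13 11 6 7)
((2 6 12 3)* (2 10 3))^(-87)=(12)(3 10)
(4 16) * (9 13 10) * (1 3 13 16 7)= (1 3 13 10 9 16 4 7)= [0, 3, 2, 13, 7, 5, 6, 1, 8, 16, 9, 11, 12, 10, 14, 15, 4]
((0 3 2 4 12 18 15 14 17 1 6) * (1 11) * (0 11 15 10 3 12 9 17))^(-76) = ((0 12 18 10 3 2 4 9 17 15 14)(1 6 11))^(-76) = (0 12 18 10 3 2 4 9 17 15 14)(1 11 6)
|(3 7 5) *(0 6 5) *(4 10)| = 10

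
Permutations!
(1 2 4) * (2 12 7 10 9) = (1 12 7 10 9 2 4) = [0, 12, 4, 3, 1, 5, 6, 10, 8, 2, 9, 11, 7]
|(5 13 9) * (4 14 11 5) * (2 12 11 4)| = |(2 12 11 5 13 9)(4 14)| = 6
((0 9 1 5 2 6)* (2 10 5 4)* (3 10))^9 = ((0 9 1 4 2 6)(3 10 5))^9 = (10)(0 4)(1 6)(2 9)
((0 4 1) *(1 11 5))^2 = (0 11 1 4 5)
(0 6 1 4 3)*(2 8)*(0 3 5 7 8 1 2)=(0 6 2 1 4 5 7 8)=[6, 4, 1, 3, 5, 7, 2, 8, 0]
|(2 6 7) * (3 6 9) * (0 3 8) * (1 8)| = 8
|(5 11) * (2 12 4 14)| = |(2 12 4 14)(5 11)| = 4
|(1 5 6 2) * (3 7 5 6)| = 3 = |(1 6 2)(3 7 5)|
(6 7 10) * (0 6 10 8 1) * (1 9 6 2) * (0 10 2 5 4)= [5, 10, 1, 3, 0, 4, 7, 8, 9, 6, 2]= (0 5 4)(1 10 2)(6 7 8 9)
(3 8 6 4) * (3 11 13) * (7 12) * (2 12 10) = (2 12 7 10)(3 8 6 4 11 13) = [0, 1, 12, 8, 11, 5, 4, 10, 6, 9, 2, 13, 7, 3]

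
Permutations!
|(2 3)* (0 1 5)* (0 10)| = |(0 1 5 10)(2 3)| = 4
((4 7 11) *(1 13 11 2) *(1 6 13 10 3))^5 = (1 3 10)(2 7 4 11 13 6)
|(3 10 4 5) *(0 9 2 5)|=7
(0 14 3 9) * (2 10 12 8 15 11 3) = (0 14 2 10 12 8 15 11 3 9) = [14, 1, 10, 9, 4, 5, 6, 7, 15, 0, 12, 3, 8, 13, 2, 11]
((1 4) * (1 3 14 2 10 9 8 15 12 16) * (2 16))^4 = ((1 4 3 14 16)(2 10 9 8 15 12))^4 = (1 16 14 3 4)(2 15 9)(8 10 12)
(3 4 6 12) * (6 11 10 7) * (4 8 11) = [0, 1, 2, 8, 4, 5, 12, 6, 11, 9, 7, 10, 3] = (3 8 11 10 7 6 12)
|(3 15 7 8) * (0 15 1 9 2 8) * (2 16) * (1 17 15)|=|(0 1 9 16 2 8 3 17 15 7)|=10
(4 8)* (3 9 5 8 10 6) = (3 9 5 8 4 10 6) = [0, 1, 2, 9, 10, 8, 3, 7, 4, 5, 6]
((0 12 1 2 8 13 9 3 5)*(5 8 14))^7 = ((0 12 1 2 14 5)(3 8 13 9))^7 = (0 12 1 2 14 5)(3 9 13 8)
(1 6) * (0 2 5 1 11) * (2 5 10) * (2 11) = (0 5 1 6 2 10 11) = [5, 6, 10, 3, 4, 1, 2, 7, 8, 9, 11, 0]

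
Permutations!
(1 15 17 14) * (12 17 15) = (1 12 17 14) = [0, 12, 2, 3, 4, 5, 6, 7, 8, 9, 10, 11, 17, 13, 1, 15, 16, 14]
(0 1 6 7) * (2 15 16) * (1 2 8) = (0 2 15 16 8 1 6 7) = [2, 6, 15, 3, 4, 5, 7, 0, 1, 9, 10, 11, 12, 13, 14, 16, 8]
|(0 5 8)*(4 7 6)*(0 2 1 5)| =12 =|(1 5 8 2)(4 7 6)|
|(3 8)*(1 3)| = 3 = |(1 3 8)|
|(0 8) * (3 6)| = 2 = |(0 8)(3 6)|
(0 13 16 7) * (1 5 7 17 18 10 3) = [13, 5, 2, 1, 4, 7, 6, 0, 8, 9, 3, 11, 12, 16, 14, 15, 17, 18, 10] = (0 13 16 17 18 10 3 1 5 7)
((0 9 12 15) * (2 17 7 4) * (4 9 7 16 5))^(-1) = (0 15 12 9 7)(2 4 5 16 17)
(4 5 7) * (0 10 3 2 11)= [10, 1, 11, 2, 5, 7, 6, 4, 8, 9, 3, 0]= (0 10 3 2 11)(4 5 7)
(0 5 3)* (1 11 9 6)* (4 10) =[5, 11, 2, 0, 10, 3, 1, 7, 8, 6, 4, 9] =(0 5 3)(1 11 9 6)(4 10)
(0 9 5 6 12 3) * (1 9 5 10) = (0 5 6 12 3)(1 9 10) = [5, 9, 2, 0, 4, 6, 12, 7, 8, 10, 1, 11, 3]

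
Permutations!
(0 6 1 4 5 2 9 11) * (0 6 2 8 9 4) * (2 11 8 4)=(0 11 6 1)(4 5)(8 9)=[11, 0, 2, 3, 5, 4, 1, 7, 9, 8, 10, 6]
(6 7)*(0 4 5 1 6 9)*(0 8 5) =(0 4)(1 6 7 9 8 5) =[4, 6, 2, 3, 0, 1, 7, 9, 5, 8]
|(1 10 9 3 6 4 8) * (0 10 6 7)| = 20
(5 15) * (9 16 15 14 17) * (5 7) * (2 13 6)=[0, 1, 13, 3, 4, 14, 2, 5, 8, 16, 10, 11, 12, 6, 17, 7, 15, 9]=(2 13 6)(5 14 17 9 16 15 7)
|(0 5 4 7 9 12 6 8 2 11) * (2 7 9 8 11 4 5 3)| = |(0 3 2 4 9 12 6 11)(7 8)| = 8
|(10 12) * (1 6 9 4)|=|(1 6 9 4)(10 12)|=4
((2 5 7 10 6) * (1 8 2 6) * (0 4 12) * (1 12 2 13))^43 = ((0 4 2 5 7 10 12)(1 8 13))^43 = (0 4 2 5 7 10 12)(1 8 13)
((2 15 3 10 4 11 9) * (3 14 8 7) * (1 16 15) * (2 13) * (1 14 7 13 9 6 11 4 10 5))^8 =((1 16 15 7 3 5)(2 14 8 13)(6 11))^8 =(1 15 3)(5 16 7)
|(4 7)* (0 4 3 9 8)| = 6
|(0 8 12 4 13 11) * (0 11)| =|(0 8 12 4 13)| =5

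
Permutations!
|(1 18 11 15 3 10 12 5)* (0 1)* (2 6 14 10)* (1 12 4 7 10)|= 24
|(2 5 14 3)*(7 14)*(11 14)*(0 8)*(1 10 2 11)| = |(0 8)(1 10 2 5 7)(3 11 14)| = 30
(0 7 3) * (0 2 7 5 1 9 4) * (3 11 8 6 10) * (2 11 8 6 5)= (0 2 7 8 5 1 9 4)(3 11 6 10)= [2, 9, 7, 11, 0, 1, 10, 8, 5, 4, 3, 6]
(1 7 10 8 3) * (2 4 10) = (1 7 2 4 10 8 3) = [0, 7, 4, 1, 10, 5, 6, 2, 3, 9, 8]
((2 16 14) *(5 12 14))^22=((2 16 5 12 14))^22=(2 5 14 16 12)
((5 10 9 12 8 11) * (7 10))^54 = (5 8 9 7 11 12 10)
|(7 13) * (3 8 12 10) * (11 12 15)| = |(3 8 15 11 12 10)(7 13)| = 6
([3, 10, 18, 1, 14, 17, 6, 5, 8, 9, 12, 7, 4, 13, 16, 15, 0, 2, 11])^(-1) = [16, 3, 17, 0, 12, 7, 6, 11, 8, 9, 1, 18, 10, 13, 4, 15, 14, 5, 2]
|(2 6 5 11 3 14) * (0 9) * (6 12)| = 14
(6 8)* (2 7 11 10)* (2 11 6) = (2 7 6 8)(10 11) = [0, 1, 7, 3, 4, 5, 8, 6, 2, 9, 11, 10]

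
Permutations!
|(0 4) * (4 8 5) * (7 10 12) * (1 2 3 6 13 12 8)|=12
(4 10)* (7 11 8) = (4 10)(7 11 8) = [0, 1, 2, 3, 10, 5, 6, 11, 7, 9, 4, 8]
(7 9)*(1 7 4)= (1 7 9 4)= [0, 7, 2, 3, 1, 5, 6, 9, 8, 4]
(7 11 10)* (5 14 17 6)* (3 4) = (3 4)(5 14 17 6)(7 11 10) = [0, 1, 2, 4, 3, 14, 5, 11, 8, 9, 7, 10, 12, 13, 17, 15, 16, 6]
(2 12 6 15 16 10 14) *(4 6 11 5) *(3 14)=(2 12 11 5 4 6 15 16 10 3 14)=[0, 1, 12, 14, 6, 4, 15, 7, 8, 9, 3, 5, 11, 13, 2, 16, 10]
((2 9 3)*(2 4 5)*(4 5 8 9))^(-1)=((2 4 8 9 3 5))^(-1)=(2 5 3 9 8 4)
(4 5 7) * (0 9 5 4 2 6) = (0 9 5 7 2 6) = [9, 1, 6, 3, 4, 7, 0, 2, 8, 5]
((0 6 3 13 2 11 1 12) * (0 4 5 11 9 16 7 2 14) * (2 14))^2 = ((0 6 3 13 2 9 16 7 14)(1 12 4 5 11))^2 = (0 3 2 16 14 6 13 9 7)(1 4 11 12 5)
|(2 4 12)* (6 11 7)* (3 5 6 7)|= 12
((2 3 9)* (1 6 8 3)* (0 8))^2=(0 3 2 6 8 9 1)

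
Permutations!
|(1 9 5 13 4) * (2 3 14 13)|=|(1 9 5 2 3 14 13 4)|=8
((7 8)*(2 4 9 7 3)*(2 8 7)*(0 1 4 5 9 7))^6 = (9)(0 4)(1 7)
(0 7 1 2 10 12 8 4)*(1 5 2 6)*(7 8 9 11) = (0 8 4)(1 6)(2 10 12 9 11 7 5) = [8, 6, 10, 3, 0, 2, 1, 5, 4, 11, 12, 7, 9]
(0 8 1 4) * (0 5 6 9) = [8, 4, 2, 3, 5, 6, 9, 7, 1, 0] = (0 8 1 4 5 6 9)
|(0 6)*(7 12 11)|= |(0 6)(7 12 11)|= 6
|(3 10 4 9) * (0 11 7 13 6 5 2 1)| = |(0 11 7 13 6 5 2 1)(3 10 4 9)| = 8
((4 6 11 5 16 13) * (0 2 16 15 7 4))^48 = (16)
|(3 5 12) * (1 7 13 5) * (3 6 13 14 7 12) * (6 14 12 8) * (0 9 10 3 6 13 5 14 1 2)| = |(0 9 10 3 2)(1 8 13 14 7 12)(5 6)| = 30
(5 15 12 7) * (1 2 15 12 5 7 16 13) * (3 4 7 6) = (1 2 15 5 12 16 13)(3 4 7 6) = [0, 2, 15, 4, 7, 12, 3, 6, 8, 9, 10, 11, 16, 1, 14, 5, 13]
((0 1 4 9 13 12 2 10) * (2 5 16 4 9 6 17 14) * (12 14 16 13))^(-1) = ((0 1 9 12 5 13 14 2 10)(4 6 17 16))^(-1) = (0 10 2 14 13 5 12 9 1)(4 16 17 6)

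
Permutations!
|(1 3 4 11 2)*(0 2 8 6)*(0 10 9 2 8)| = 10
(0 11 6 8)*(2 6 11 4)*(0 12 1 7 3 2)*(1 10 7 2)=(0 4)(1 2 6 8 12 10 7 3)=[4, 2, 6, 1, 0, 5, 8, 3, 12, 9, 7, 11, 10]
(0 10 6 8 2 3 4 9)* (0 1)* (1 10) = [1, 0, 3, 4, 9, 5, 8, 7, 2, 10, 6] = (0 1)(2 3 4 9 10 6 8)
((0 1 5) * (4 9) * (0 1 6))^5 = (0 6)(1 5)(4 9)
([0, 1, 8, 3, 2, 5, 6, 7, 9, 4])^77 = [0, 1, 8, 3, 2, 5, 6, 7, 9, 4]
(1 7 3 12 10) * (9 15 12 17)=[0, 7, 2, 17, 4, 5, 6, 3, 8, 15, 1, 11, 10, 13, 14, 12, 16, 9]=(1 7 3 17 9 15 12 10)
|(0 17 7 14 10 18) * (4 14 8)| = |(0 17 7 8 4 14 10 18)| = 8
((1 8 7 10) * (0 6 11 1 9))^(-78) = (0 11 8 10)(1 7 9 6)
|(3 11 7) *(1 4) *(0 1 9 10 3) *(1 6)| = 9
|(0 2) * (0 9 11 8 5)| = 6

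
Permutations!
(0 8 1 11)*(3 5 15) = (0 8 1 11)(3 5 15) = [8, 11, 2, 5, 4, 15, 6, 7, 1, 9, 10, 0, 12, 13, 14, 3]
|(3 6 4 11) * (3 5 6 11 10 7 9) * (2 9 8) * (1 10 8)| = 24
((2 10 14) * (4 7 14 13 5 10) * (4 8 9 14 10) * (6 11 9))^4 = (2 9 6)(4 5 13 10 7)(8 14 11)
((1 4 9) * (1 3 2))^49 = (1 2 3 9 4)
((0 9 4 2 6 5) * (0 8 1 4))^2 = (9)(1 2 5)(4 6 8)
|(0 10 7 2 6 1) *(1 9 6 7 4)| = 4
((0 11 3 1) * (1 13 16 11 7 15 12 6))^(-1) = ((0 7 15 12 6 1)(3 13 16 11))^(-1) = (0 1 6 12 15 7)(3 11 16 13)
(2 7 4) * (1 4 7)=(7)(1 4 2)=[0, 4, 1, 3, 2, 5, 6, 7]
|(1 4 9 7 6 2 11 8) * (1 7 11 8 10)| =20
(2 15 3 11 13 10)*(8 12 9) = [0, 1, 15, 11, 4, 5, 6, 7, 12, 8, 2, 13, 9, 10, 14, 3] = (2 15 3 11 13 10)(8 12 9)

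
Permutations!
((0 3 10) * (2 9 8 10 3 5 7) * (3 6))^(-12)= (0 7 9 10 5 2 8)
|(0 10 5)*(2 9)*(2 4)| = 3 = |(0 10 5)(2 9 4)|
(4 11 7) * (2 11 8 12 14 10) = (2 11 7 4 8 12 14 10) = [0, 1, 11, 3, 8, 5, 6, 4, 12, 9, 2, 7, 14, 13, 10]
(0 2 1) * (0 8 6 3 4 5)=(0 2 1 8 6 3 4 5)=[2, 8, 1, 4, 5, 0, 3, 7, 6]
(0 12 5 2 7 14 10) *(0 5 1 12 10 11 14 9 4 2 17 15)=(0 10 5 17 15)(1 12)(2 7 9 4)(11 14)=[10, 12, 7, 3, 2, 17, 6, 9, 8, 4, 5, 14, 1, 13, 11, 0, 16, 15]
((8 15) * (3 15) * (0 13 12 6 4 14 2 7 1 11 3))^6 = ((0 13 12 6 4 14 2 7 1 11 3 15 8))^6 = (0 2 8 14 15 4 3 6 11 12 1 13 7)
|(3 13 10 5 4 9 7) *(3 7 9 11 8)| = 7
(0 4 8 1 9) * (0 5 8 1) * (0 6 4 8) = (0 8 6 4 1 9 5) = [8, 9, 2, 3, 1, 0, 4, 7, 6, 5]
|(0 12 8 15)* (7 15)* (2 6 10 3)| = |(0 12 8 7 15)(2 6 10 3)| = 20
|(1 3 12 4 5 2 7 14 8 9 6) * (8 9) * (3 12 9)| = 10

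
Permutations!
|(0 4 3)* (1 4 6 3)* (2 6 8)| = 10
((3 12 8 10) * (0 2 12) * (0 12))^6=((0 2)(3 12 8 10))^6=(3 8)(10 12)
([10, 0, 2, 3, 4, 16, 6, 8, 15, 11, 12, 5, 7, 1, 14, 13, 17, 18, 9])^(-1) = (0 1 13 15 8 7 12 10)(5 11 9 18 17 16)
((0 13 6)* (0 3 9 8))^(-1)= ((0 13 6 3 9 8))^(-1)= (0 8 9 3 6 13)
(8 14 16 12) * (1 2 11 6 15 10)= (1 2 11 6 15 10)(8 14 16 12)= [0, 2, 11, 3, 4, 5, 15, 7, 14, 9, 1, 6, 8, 13, 16, 10, 12]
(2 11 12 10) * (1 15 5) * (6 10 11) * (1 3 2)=[0, 15, 6, 2, 4, 3, 10, 7, 8, 9, 1, 12, 11, 13, 14, 5]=(1 15 5 3 2 6 10)(11 12)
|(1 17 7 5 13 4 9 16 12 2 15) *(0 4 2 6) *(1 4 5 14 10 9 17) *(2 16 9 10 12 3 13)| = 30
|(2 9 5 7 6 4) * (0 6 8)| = 8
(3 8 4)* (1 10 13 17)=(1 10 13 17)(3 8 4)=[0, 10, 2, 8, 3, 5, 6, 7, 4, 9, 13, 11, 12, 17, 14, 15, 16, 1]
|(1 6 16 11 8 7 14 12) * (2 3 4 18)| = 8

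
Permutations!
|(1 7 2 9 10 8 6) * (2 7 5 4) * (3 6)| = 9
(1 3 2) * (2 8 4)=(1 3 8 4 2)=[0, 3, 1, 8, 2, 5, 6, 7, 4]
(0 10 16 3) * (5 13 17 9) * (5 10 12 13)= (0 12 13 17 9 10 16 3)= [12, 1, 2, 0, 4, 5, 6, 7, 8, 10, 16, 11, 13, 17, 14, 15, 3, 9]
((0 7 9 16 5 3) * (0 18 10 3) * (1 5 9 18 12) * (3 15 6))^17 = (0 12 15 7 1 6 18 5 3 10)(9 16)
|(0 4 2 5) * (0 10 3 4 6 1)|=15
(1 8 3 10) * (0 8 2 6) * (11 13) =(0 8 3 10 1 2 6)(11 13) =[8, 2, 6, 10, 4, 5, 0, 7, 3, 9, 1, 13, 12, 11]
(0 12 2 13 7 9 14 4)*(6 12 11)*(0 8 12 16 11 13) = (0 13 7 9 14 4 8 12 2)(6 16 11) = [13, 1, 0, 3, 8, 5, 16, 9, 12, 14, 10, 6, 2, 7, 4, 15, 11]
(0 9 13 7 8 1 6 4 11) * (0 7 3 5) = (0 9 13 3 5)(1 6 4 11 7 8) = [9, 6, 2, 5, 11, 0, 4, 8, 1, 13, 10, 7, 12, 3]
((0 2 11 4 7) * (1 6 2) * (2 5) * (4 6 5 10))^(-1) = (0 7 4 10 6 11 2 5 1)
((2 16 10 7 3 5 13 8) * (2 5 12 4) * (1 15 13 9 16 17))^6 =(1 16 2 5 12 13 7)(3 15 10 17 9 4 8)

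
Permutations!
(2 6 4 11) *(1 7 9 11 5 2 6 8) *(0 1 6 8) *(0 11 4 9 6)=(0 1 7 6 9 4 5 2 11 8)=[1, 7, 11, 3, 5, 2, 9, 6, 0, 4, 10, 8]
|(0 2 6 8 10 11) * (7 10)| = 7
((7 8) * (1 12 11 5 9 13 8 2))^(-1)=((1 12 11 5 9 13 8 7 2))^(-1)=(1 2 7 8 13 9 5 11 12)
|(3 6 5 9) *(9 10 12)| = |(3 6 5 10 12 9)| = 6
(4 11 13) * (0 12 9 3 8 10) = [12, 1, 2, 8, 11, 5, 6, 7, 10, 3, 0, 13, 9, 4] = (0 12 9 3 8 10)(4 11 13)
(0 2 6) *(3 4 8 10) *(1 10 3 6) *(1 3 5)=(0 2 3 4 8 5 1 10 6)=[2, 10, 3, 4, 8, 1, 0, 7, 5, 9, 6]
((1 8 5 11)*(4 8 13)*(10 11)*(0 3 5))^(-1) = ((0 3 5 10 11 1 13 4 8))^(-1) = (0 8 4 13 1 11 10 5 3)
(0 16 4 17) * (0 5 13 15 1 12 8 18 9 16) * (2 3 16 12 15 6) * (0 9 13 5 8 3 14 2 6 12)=[9, 15, 14, 16, 17, 5, 6, 7, 18, 0, 10, 11, 3, 12, 2, 1, 4, 8, 13]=(0 9)(1 15)(2 14)(3 16 4 17 8 18 13 12)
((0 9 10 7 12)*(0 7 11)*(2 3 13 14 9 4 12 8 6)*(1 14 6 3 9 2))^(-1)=(0 11 10 9 2 14 1 6 13 3 8 7 12 4)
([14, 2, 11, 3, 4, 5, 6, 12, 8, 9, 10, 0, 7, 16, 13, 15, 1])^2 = (0 13 1 11 14 16 2)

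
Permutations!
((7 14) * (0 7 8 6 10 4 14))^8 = ((0 7)(4 14 8 6 10))^8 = (4 6 14 10 8)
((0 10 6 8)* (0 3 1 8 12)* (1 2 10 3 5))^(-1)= (0 12 6 10 2 3)(1 5 8)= ((0 3 2 10 6 12)(1 8 5))^(-1)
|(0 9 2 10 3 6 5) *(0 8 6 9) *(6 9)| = |(2 10 3 6 5 8 9)| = 7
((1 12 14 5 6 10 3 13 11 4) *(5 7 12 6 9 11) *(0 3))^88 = (0 6 4 9 13)(1 11 5 3 10)(7 12 14)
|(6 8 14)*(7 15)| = 6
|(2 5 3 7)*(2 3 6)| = 6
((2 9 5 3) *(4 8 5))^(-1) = (2 3 5 8 4 9)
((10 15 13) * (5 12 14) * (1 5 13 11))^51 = (1 14 15 5 13 11 12 10) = ((1 5 12 14 13 10 15 11))^51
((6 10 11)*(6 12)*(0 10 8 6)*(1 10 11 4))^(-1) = (0 12 11)(1 4 10)(6 8)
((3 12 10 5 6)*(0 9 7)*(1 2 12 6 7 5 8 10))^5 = (0 9 5 7)(1 12 2)(3 6)(8 10) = ((0 9 5 7)(1 2 12)(3 6)(8 10))^5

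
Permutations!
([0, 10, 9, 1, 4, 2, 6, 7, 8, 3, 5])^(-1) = (1 3 9 2 5 10)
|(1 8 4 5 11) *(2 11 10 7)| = |(1 8 4 5 10 7 2 11)| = 8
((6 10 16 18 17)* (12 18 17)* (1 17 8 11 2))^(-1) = ((1 17 6 10 16 8 11 2)(12 18))^(-1) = (1 2 11 8 16 10 6 17)(12 18)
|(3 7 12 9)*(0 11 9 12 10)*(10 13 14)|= |(0 11 9 3 7 13 14 10)|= 8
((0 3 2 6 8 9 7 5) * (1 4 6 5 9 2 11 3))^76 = ((0 1 4 6 8 2 5)(3 11)(7 9))^76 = (11)(0 5 2 8 6 4 1)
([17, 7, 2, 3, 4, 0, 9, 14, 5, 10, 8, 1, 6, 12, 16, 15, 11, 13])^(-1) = (0 5 8 10 9 6 12 13 17)(1 11 16 14 7)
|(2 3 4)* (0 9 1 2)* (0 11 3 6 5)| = 6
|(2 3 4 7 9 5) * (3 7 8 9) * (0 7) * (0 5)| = 6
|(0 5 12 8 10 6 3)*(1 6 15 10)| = |(0 5 12 8 1 6 3)(10 15)| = 14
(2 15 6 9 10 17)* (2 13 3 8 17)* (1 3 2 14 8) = (1 3)(2 15 6 9 10 14 8 17 13) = [0, 3, 15, 1, 4, 5, 9, 7, 17, 10, 14, 11, 12, 2, 8, 6, 16, 13]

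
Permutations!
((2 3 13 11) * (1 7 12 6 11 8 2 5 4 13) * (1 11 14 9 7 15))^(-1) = ((1 15)(2 3 11 5 4 13 8)(6 14 9 7 12))^(-1) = (1 15)(2 8 13 4 5 11 3)(6 12 7 9 14)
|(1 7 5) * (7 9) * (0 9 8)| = |(0 9 7 5 1 8)| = 6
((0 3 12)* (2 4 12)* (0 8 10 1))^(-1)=(0 1 10 8 12 4 2 3)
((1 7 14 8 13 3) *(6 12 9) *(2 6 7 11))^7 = ((1 11 2 6 12 9 7 14 8 13 3))^7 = (1 14 6 3 7 2 13 9 11 8 12)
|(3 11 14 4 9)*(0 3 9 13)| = 6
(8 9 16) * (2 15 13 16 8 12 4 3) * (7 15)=(2 7 15 13 16 12 4 3)(8 9)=[0, 1, 7, 2, 3, 5, 6, 15, 9, 8, 10, 11, 4, 16, 14, 13, 12]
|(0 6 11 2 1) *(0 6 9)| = |(0 9)(1 6 11 2)| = 4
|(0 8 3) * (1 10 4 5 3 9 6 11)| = 10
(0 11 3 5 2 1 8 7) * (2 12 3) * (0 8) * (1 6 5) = (0 11 2 6 5 12 3 1)(7 8) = [11, 0, 6, 1, 4, 12, 5, 8, 7, 9, 10, 2, 3]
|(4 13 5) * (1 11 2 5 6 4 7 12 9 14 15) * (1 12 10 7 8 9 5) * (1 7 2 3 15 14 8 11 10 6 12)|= 12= |(1 10 2 7 6 4 13 12 5 11 3 15)(8 9)|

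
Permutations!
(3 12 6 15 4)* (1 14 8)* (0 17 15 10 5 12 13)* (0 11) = (0 17 15 4 3 13 11)(1 14 8)(5 12 6 10) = [17, 14, 2, 13, 3, 12, 10, 7, 1, 9, 5, 0, 6, 11, 8, 4, 16, 15]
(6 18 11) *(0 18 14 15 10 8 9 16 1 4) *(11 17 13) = (0 18 17 13 11 6 14 15 10 8 9 16 1 4) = [18, 4, 2, 3, 0, 5, 14, 7, 9, 16, 8, 6, 12, 11, 15, 10, 1, 13, 17]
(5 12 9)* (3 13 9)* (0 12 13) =[12, 1, 2, 0, 4, 13, 6, 7, 8, 5, 10, 11, 3, 9] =(0 12 3)(5 13 9)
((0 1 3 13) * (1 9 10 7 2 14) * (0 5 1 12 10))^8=(2 10 14 7 12)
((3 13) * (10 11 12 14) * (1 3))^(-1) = (1 13 3)(10 14 12 11)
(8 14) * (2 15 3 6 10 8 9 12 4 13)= (2 15 3 6 10 8 14 9 12 4 13)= [0, 1, 15, 6, 13, 5, 10, 7, 14, 12, 8, 11, 4, 2, 9, 3]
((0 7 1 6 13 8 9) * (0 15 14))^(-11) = (0 15 8 6 7 14 9 13 1) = ((0 7 1 6 13 8 9 15 14))^(-11)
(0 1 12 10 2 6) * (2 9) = (0 1 12 10 9 2 6) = [1, 12, 6, 3, 4, 5, 0, 7, 8, 2, 9, 11, 10]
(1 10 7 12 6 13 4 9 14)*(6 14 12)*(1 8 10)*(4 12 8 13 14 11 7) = (4 9 8 10)(6 14 13 12 11 7) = [0, 1, 2, 3, 9, 5, 14, 6, 10, 8, 4, 7, 11, 12, 13]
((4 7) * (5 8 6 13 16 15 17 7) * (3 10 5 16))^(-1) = (3 13 6 8 5 10)(4 7 17 15 16) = ((3 10 5 8 6 13)(4 16 15 17 7))^(-1)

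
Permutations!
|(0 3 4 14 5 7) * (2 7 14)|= 10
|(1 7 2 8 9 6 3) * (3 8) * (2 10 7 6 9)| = 10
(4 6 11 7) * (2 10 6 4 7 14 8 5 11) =[0, 1, 10, 3, 4, 11, 2, 7, 5, 9, 6, 14, 12, 13, 8] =(2 10 6)(5 11 14 8)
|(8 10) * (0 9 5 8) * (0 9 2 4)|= 12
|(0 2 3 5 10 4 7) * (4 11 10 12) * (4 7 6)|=6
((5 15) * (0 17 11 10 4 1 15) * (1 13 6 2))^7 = (0 2 10 5 6 11 15 13 17 1 4)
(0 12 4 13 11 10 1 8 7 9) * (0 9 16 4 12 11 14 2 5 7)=(0 11 10 1 8)(2 5 7 16 4 13 14)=[11, 8, 5, 3, 13, 7, 6, 16, 0, 9, 1, 10, 12, 14, 2, 15, 4]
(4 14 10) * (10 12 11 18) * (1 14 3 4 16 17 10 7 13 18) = (1 14 12 11)(3 4)(7 13 18)(10 16 17) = [0, 14, 2, 4, 3, 5, 6, 13, 8, 9, 16, 1, 11, 18, 12, 15, 17, 10, 7]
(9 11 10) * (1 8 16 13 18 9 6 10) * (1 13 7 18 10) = (1 8 16 7 18 9 11 13 10 6) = [0, 8, 2, 3, 4, 5, 1, 18, 16, 11, 6, 13, 12, 10, 14, 15, 7, 17, 9]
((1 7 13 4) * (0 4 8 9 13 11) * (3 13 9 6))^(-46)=(0 11 7 1 4)(3 8)(6 13)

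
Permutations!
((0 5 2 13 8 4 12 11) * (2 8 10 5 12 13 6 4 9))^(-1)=(0 11 12)(2 9 8 5 10 13 4 6)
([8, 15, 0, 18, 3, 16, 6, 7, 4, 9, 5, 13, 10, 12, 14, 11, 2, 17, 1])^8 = [13, 2, 11, 5, 10, 1, 6, 7, 12, 9, 18, 8, 3, 4, 14, 0, 15, 17, 16]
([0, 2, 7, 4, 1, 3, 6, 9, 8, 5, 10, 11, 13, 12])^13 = (1 4 3 5 9 7 2)(12 13)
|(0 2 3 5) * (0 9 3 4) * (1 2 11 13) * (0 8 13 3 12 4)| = 11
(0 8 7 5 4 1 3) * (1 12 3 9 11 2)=(0 8 7 5 4 12 3)(1 9 11 2)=[8, 9, 1, 0, 12, 4, 6, 5, 7, 11, 10, 2, 3]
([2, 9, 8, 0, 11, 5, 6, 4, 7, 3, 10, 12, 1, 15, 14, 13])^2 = (15)(0 8 4 12 9)(1 3 2 7 11)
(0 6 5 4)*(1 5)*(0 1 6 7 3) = [7, 5, 2, 0, 1, 4, 6, 3] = (0 7 3)(1 5 4)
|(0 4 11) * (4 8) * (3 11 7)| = |(0 8 4 7 3 11)| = 6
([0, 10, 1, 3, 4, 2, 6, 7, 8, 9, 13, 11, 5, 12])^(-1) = (1 2 5 12 13 10)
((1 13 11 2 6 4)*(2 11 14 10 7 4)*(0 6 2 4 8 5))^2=(0 4 13 10 8)(1 14 7 5 6)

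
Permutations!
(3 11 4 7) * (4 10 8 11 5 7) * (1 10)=(1 10 8 11)(3 5 7)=[0, 10, 2, 5, 4, 7, 6, 3, 11, 9, 8, 1]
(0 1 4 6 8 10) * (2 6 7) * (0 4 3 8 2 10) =[1, 3, 6, 8, 7, 5, 2, 10, 0, 9, 4] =(0 1 3 8)(2 6)(4 7 10)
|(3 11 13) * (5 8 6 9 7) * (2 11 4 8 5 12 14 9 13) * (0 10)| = 20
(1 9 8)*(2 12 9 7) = (1 7 2 12 9 8) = [0, 7, 12, 3, 4, 5, 6, 2, 1, 8, 10, 11, 9]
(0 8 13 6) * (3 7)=[8, 1, 2, 7, 4, 5, 0, 3, 13, 9, 10, 11, 12, 6]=(0 8 13 6)(3 7)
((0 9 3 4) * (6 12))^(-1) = ((0 9 3 4)(6 12))^(-1) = (0 4 3 9)(6 12)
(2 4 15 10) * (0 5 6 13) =(0 5 6 13)(2 4 15 10) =[5, 1, 4, 3, 15, 6, 13, 7, 8, 9, 2, 11, 12, 0, 14, 10]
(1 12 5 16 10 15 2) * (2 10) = (1 12 5 16 2)(10 15) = [0, 12, 1, 3, 4, 16, 6, 7, 8, 9, 15, 11, 5, 13, 14, 10, 2]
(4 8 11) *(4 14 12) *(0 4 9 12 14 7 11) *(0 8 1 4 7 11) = (14)(0 7)(1 4)(9 12) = [7, 4, 2, 3, 1, 5, 6, 0, 8, 12, 10, 11, 9, 13, 14]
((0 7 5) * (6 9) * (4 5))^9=((0 7 4 5)(6 9))^9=(0 7 4 5)(6 9)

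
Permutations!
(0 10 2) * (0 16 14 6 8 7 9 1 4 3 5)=(0 10 2 16 14 6 8 7 9 1 4 3 5)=[10, 4, 16, 5, 3, 0, 8, 9, 7, 1, 2, 11, 12, 13, 6, 15, 14]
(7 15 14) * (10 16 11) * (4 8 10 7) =(4 8 10 16 11 7 15 14) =[0, 1, 2, 3, 8, 5, 6, 15, 10, 9, 16, 7, 12, 13, 4, 14, 11]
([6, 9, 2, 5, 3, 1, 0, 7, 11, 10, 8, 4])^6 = [0, 3, 2, 11, 8, 4, 6, 7, 9, 5, 1, 10]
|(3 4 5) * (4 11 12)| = 5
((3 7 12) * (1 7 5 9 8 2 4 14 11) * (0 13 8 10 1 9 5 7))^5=(0 14)(1 4)(2 10)(3 12 7)(8 9)(11 13)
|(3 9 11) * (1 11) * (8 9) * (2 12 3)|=7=|(1 11 2 12 3 8 9)|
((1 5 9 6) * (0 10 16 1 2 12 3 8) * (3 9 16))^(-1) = ((0 10 3 8)(1 5 16)(2 12 9 6))^(-1) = (0 8 3 10)(1 16 5)(2 6 9 12)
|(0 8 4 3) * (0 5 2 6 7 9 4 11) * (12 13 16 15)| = |(0 8 11)(2 6 7 9 4 3 5)(12 13 16 15)| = 84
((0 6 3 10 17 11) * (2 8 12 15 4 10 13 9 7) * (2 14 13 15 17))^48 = (0 4 12 6 10 17 3 2 11 15 8)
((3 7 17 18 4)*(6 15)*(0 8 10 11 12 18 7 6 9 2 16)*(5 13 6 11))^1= (0 8 10 5 13 6 15 9 2 16)(3 11 12 18 4)(7 17)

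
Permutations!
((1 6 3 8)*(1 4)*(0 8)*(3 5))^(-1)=((0 8 4 1 6 5 3))^(-1)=(0 3 5 6 1 4 8)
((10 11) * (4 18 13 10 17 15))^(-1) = (4 15 17 11 10 13 18)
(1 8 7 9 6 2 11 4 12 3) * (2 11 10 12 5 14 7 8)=[0, 2, 10, 1, 5, 14, 11, 9, 8, 6, 12, 4, 3, 13, 7]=(1 2 10 12 3)(4 5 14 7 9 6 11)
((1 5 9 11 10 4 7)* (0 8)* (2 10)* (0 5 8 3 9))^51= ((0 3 9 11 2 10 4 7 1 8 5))^51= (0 7 11 5 4 9 8 10 3 1 2)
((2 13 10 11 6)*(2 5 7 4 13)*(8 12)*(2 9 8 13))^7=((2 9 8 12 13 10 11 6 5 7 4))^7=(2 6 12 4 11 8 7 10 9 5 13)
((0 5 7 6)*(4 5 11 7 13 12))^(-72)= (13)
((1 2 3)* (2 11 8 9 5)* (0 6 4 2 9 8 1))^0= (11)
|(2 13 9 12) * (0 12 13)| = 6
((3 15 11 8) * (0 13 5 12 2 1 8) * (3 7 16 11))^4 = ((0 13 5 12 2 1 8 7 16 11)(3 15))^4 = (0 2 16 5 8)(1 11 12 7 13)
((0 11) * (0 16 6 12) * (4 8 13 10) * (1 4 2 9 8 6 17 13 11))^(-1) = ((0 1 4 6 12)(2 9 8 11 16 17 13 10))^(-1) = (0 12 6 4 1)(2 10 13 17 16 11 8 9)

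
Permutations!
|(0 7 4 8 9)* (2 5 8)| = 7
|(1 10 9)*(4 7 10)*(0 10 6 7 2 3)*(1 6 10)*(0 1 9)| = |(0 9 6 7 10)(1 4 2 3)| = 20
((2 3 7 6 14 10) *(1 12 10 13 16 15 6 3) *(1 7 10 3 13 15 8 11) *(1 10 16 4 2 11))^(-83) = ((1 12 3 16 8)(2 7 13 4)(6 14 15)(10 11))^(-83) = (1 3 8 12 16)(2 7 13 4)(6 14 15)(10 11)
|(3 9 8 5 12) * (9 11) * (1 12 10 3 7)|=|(1 12 7)(3 11 9 8 5 10)|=6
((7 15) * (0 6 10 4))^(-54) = ((0 6 10 4)(7 15))^(-54) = (15)(0 10)(4 6)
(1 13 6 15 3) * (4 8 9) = (1 13 6 15 3)(4 8 9) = [0, 13, 2, 1, 8, 5, 15, 7, 9, 4, 10, 11, 12, 6, 14, 3]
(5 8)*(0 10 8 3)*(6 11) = (0 10 8 5 3)(6 11) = [10, 1, 2, 0, 4, 3, 11, 7, 5, 9, 8, 6]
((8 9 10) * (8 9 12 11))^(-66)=(12)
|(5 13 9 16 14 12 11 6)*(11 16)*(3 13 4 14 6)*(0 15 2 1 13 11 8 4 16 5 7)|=14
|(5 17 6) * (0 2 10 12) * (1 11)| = 12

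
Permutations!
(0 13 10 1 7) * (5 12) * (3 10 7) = [13, 3, 2, 10, 4, 12, 6, 0, 8, 9, 1, 11, 5, 7] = (0 13 7)(1 3 10)(5 12)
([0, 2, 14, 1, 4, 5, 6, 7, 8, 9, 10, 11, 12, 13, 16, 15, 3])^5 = [0, 1, 2, 3, 4, 5, 6, 7, 8, 9, 10, 11, 12, 13, 14, 15, 16]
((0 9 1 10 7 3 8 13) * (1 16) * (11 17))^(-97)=((0 9 16 1 10 7 3 8 13)(11 17))^(-97)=(0 16 10 3 13 9 1 7 8)(11 17)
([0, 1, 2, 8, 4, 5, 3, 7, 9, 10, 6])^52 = [0, 1, 2, 9, 4, 5, 8, 7, 10, 6, 3]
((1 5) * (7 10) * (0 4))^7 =((0 4)(1 5)(7 10))^7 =(0 4)(1 5)(7 10)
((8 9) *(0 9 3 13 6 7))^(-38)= (0 13 9 6 8 7 3)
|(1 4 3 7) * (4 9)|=5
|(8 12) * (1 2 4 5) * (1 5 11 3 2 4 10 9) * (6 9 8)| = |(1 4 11 3 2 10 8 12 6 9)| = 10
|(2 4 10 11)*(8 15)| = |(2 4 10 11)(8 15)| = 4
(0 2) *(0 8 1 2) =(1 2 8) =[0, 2, 8, 3, 4, 5, 6, 7, 1]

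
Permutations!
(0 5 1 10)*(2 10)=[5, 2, 10, 3, 4, 1, 6, 7, 8, 9, 0]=(0 5 1 2 10)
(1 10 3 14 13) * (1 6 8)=(1 10 3 14 13 6 8)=[0, 10, 2, 14, 4, 5, 8, 7, 1, 9, 3, 11, 12, 6, 13]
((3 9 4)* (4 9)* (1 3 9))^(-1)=((1 3 4 9))^(-1)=(1 9 4 3)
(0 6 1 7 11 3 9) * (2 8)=(0 6 1 7 11 3 9)(2 8)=[6, 7, 8, 9, 4, 5, 1, 11, 2, 0, 10, 3]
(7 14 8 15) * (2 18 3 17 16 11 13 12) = [0, 1, 18, 17, 4, 5, 6, 14, 15, 9, 10, 13, 2, 12, 8, 7, 11, 16, 3] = (2 18 3 17 16 11 13 12)(7 14 8 15)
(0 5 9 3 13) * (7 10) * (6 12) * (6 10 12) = (0 5 9 3 13)(7 12 10) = [5, 1, 2, 13, 4, 9, 6, 12, 8, 3, 7, 11, 10, 0]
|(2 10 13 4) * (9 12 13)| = 6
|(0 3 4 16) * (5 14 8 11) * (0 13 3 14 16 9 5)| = |(0 14 8 11)(3 4 9 5 16 13)| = 12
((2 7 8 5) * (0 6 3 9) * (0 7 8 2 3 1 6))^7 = ((1 6)(2 8 5 3 9 7))^7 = (1 6)(2 8 5 3 9 7)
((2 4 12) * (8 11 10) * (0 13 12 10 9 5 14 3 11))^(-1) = (0 8 10 4 2 12 13)(3 14 5 9 11)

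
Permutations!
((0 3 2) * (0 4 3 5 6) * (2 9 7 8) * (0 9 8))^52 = (0 6 7 5 9)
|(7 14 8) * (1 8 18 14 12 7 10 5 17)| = 10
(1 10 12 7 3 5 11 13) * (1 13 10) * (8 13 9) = (3 5 11 10 12 7)(8 13 9) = [0, 1, 2, 5, 4, 11, 6, 3, 13, 8, 12, 10, 7, 9]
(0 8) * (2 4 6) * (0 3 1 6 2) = (0 8 3 1 6)(2 4) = [8, 6, 4, 1, 2, 5, 0, 7, 3]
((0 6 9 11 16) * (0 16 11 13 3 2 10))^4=(16)(0 3 6 2 9 10 13)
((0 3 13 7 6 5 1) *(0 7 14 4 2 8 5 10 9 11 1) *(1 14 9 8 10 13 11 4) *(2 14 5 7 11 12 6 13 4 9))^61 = (0 11 14 6 3 5 1 4 12)(2 10 8 7 13)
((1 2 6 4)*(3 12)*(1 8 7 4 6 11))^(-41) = (1 2 11)(3 12)(4 8 7)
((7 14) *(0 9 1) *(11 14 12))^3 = (7 14 11 12)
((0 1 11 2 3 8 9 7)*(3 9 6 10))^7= (0 1 11 2 9 7)(3 10 6 8)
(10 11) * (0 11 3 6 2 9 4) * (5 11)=(0 5 11 10 3 6 2 9 4)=[5, 1, 9, 6, 0, 11, 2, 7, 8, 4, 3, 10]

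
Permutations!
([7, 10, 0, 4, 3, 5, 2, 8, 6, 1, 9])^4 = [2, 10, 6, 3, 4, 5, 8, 0, 7, 1, 9]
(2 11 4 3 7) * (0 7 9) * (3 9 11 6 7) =(0 3 11 4 9)(2 6 7) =[3, 1, 6, 11, 9, 5, 7, 2, 8, 0, 10, 4]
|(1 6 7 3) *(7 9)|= |(1 6 9 7 3)|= 5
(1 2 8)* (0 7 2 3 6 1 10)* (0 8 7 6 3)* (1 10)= [6, 0, 7, 3, 4, 5, 10, 2, 1, 9, 8]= (0 6 10 8 1)(2 7)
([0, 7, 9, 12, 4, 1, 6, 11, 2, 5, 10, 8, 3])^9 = [0, 11, 5, 12, 4, 7, 6, 8, 9, 1, 10, 2, 3]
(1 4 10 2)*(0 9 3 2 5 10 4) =(0 9 3 2 1)(5 10) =[9, 0, 1, 2, 4, 10, 6, 7, 8, 3, 5]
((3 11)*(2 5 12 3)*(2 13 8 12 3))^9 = (2 3 13 12 5 11 8)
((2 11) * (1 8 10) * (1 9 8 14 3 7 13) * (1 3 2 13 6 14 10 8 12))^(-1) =((1 10 9 12)(2 11 13 3 7 6 14))^(-1) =(1 12 9 10)(2 14 6 7 3 13 11)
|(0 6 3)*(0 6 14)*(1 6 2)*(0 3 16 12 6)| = |(0 14 3 2 1)(6 16 12)| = 15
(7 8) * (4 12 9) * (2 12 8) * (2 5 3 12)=(3 12 9 4 8 7 5)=[0, 1, 2, 12, 8, 3, 6, 5, 7, 4, 10, 11, 9]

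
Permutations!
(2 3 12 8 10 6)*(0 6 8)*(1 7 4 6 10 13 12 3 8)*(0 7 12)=(0 10 1 12 7 4 6 2 8 13)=[10, 12, 8, 3, 6, 5, 2, 4, 13, 9, 1, 11, 7, 0]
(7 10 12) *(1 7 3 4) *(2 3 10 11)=(1 7 11 2 3 4)(10 12)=[0, 7, 3, 4, 1, 5, 6, 11, 8, 9, 12, 2, 10]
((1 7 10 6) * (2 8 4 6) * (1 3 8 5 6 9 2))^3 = (10)(2 3 9 6 4 5 8)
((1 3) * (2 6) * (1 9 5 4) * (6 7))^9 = ((1 3 9 5 4)(2 7 6))^9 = (1 4 5 9 3)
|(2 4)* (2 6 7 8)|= 5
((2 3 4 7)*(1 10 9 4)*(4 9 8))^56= (10)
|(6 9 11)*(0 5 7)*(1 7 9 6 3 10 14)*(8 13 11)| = |(0 5 9 8 13 11 3 10 14 1 7)| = 11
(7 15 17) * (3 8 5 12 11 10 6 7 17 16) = [0, 1, 2, 8, 4, 12, 7, 15, 5, 9, 6, 10, 11, 13, 14, 16, 3, 17] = (17)(3 8 5 12 11 10 6 7 15 16)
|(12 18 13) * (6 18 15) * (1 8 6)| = |(1 8 6 18 13 12 15)| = 7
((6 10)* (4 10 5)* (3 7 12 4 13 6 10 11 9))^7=((3 7 12 4 11 9)(5 13 6))^7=(3 7 12 4 11 9)(5 13 6)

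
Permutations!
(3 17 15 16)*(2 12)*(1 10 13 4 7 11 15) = (1 10 13 4 7 11 15 16 3 17)(2 12) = [0, 10, 12, 17, 7, 5, 6, 11, 8, 9, 13, 15, 2, 4, 14, 16, 3, 1]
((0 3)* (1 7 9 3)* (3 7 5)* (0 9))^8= (0 5 9)(1 3 7)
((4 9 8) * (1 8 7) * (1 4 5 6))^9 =((1 8 5 6)(4 9 7))^9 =(9)(1 8 5 6)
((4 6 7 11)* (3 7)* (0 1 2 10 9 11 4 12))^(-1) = (0 12 11 9 10 2 1)(3 6 4 7)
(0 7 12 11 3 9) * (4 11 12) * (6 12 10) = (0 7 4 11 3 9)(6 12 10) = [7, 1, 2, 9, 11, 5, 12, 4, 8, 0, 6, 3, 10]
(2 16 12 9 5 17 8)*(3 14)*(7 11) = (2 16 12 9 5 17 8)(3 14)(7 11) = [0, 1, 16, 14, 4, 17, 6, 11, 2, 5, 10, 7, 9, 13, 3, 15, 12, 8]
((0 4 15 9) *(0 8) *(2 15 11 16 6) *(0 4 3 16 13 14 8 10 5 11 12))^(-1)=((0 3 16 6 2 15 9 10 5 11 13 14 8 4 12))^(-1)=(0 12 4 8 14 13 11 5 10 9 15 2 6 16 3)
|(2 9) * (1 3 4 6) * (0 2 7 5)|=|(0 2 9 7 5)(1 3 4 6)|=20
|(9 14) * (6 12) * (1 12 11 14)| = |(1 12 6 11 14 9)| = 6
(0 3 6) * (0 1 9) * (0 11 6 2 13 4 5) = (0 3 2 13 4 5)(1 9 11 6) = [3, 9, 13, 2, 5, 0, 1, 7, 8, 11, 10, 6, 12, 4]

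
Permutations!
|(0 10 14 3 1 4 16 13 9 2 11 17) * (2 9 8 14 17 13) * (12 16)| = |(0 10 17)(1 4 12 16 2 11 13 8 14 3)| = 30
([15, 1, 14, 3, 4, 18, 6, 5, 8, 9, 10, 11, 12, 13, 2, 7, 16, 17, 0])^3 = (0 5 15 18 7)(2 14)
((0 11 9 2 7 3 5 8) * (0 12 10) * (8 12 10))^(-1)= (0 10 8 12 5 3 7 2 9 11)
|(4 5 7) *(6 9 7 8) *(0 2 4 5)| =15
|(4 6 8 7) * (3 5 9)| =|(3 5 9)(4 6 8 7)| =12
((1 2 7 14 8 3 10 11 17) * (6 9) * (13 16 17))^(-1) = ((1 2 7 14 8 3 10 11 13 16 17)(6 9))^(-1) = (1 17 16 13 11 10 3 8 14 7 2)(6 9)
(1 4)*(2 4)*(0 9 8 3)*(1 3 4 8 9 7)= (9)(0 7 1 2 8 4 3)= [7, 2, 8, 0, 3, 5, 6, 1, 4, 9]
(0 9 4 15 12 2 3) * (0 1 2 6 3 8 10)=(0 9 4 15 12 6 3 1 2 8 10)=[9, 2, 8, 1, 15, 5, 3, 7, 10, 4, 0, 11, 6, 13, 14, 12]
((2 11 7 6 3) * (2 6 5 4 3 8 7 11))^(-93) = ((11)(3 6 8 7 5 4))^(-93) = (11)(3 7)(4 8)(5 6)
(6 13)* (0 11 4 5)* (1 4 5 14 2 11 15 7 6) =(0 15 7 6 13 1 4 14 2 11 5) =[15, 4, 11, 3, 14, 0, 13, 6, 8, 9, 10, 5, 12, 1, 2, 7]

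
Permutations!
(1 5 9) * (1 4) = (1 5 9 4) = [0, 5, 2, 3, 1, 9, 6, 7, 8, 4]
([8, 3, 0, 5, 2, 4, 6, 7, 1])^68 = (0 4 3 8 2 5 1)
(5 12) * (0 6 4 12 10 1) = (0 6 4 12 5 10 1) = [6, 0, 2, 3, 12, 10, 4, 7, 8, 9, 1, 11, 5]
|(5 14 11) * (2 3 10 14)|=6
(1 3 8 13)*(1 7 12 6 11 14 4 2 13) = (1 3 8)(2 13 7 12 6 11 14 4) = [0, 3, 13, 8, 2, 5, 11, 12, 1, 9, 10, 14, 6, 7, 4]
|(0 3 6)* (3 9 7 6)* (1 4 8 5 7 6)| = 15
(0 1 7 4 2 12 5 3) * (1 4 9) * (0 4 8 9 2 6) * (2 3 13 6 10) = (0 8 9 1 7 3 4 10 2 12 5 13 6) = [8, 7, 12, 4, 10, 13, 0, 3, 9, 1, 2, 11, 5, 6]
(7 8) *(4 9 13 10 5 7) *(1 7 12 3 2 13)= (1 7 8 4 9)(2 13 10 5 12 3)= [0, 7, 13, 2, 9, 12, 6, 8, 4, 1, 5, 11, 3, 10]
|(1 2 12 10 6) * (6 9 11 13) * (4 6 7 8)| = |(1 2 12 10 9 11 13 7 8 4 6)| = 11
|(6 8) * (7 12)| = 2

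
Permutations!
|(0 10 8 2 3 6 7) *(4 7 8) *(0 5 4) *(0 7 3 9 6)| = 12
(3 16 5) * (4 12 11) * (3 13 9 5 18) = (3 16 18)(4 12 11)(5 13 9) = [0, 1, 2, 16, 12, 13, 6, 7, 8, 5, 10, 4, 11, 9, 14, 15, 18, 17, 3]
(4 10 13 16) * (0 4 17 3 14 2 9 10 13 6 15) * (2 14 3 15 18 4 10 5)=(0 10 6 18 4 13 16 17 15)(2 9 5)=[10, 1, 9, 3, 13, 2, 18, 7, 8, 5, 6, 11, 12, 16, 14, 0, 17, 15, 4]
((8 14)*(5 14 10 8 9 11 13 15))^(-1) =((5 14 9 11 13 15)(8 10))^(-1) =(5 15 13 11 9 14)(8 10)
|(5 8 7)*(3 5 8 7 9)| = 5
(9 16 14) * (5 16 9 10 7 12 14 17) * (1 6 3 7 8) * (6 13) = [0, 13, 2, 7, 4, 16, 3, 12, 1, 9, 8, 11, 14, 6, 10, 15, 17, 5] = (1 13 6 3 7 12 14 10 8)(5 16 17)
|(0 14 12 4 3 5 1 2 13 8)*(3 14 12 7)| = 11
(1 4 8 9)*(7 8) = (1 4 7 8 9) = [0, 4, 2, 3, 7, 5, 6, 8, 9, 1]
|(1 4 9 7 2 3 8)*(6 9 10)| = 9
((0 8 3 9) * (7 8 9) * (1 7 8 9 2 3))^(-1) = (0 9 7 1 8 3 2)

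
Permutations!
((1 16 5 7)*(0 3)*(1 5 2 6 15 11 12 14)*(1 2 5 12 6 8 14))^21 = (0 3)(1 16 5 7 12)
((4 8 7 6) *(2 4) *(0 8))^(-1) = ((0 8 7 6 2 4))^(-1) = (0 4 2 6 7 8)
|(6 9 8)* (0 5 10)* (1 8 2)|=|(0 5 10)(1 8 6 9 2)|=15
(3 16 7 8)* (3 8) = (3 16 7) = [0, 1, 2, 16, 4, 5, 6, 3, 8, 9, 10, 11, 12, 13, 14, 15, 7]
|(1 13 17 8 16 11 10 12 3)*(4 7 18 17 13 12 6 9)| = 30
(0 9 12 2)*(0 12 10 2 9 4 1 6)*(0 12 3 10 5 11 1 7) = [4, 6, 3, 10, 7, 11, 12, 0, 8, 5, 2, 1, 9] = (0 4 7)(1 6 12 9 5 11)(2 3 10)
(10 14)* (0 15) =(0 15)(10 14) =[15, 1, 2, 3, 4, 5, 6, 7, 8, 9, 14, 11, 12, 13, 10, 0]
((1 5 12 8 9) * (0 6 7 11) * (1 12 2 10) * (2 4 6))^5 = ((0 2 10 1 5 4 6 7 11)(8 9 12))^5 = (0 4 2 6 10 7 1 11 5)(8 12 9)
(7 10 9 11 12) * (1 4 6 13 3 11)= (1 4 6 13 3 11 12 7 10 9)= [0, 4, 2, 11, 6, 5, 13, 10, 8, 1, 9, 12, 7, 3]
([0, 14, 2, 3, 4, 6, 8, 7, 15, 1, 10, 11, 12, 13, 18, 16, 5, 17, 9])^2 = (1 18)(5 8 16 6 15)(9 14)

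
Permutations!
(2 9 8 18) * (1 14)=(1 14)(2 9 8 18)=[0, 14, 9, 3, 4, 5, 6, 7, 18, 8, 10, 11, 12, 13, 1, 15, 16, 17, 2]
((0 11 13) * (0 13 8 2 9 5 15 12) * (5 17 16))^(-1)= (0 12 15 5 16 17 9 2 8 11)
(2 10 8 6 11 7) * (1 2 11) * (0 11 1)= [11, 2, 10, 3, 4, 5, 0, 1, 6, 9, 8, 7]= (0 11 7 1 2 10 8 6)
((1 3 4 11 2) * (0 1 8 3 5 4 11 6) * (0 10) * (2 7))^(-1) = ((0 1 5 4 6 10)(2 8 3 11 7))^(-1) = (0 10 6 4 5 1)(2 7 11 3 8)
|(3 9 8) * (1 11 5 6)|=12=|(1 11 5 6)(3 9 8)|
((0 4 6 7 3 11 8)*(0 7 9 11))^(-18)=((0 4 6 9 11 8 7 3))^(-18)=(0 7 11 6)(3 8 9 4)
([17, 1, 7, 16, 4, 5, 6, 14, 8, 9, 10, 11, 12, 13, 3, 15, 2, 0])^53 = [17, 1, 3, 7, 4, 5, 6, 16, 8, 9, 10, 11, 12, 13, 2, 15, 14, 0]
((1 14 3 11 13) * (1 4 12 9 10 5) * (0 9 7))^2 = (0 10 1 3 13 12)(4 7 9 5 14 11)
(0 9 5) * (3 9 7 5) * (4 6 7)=[4, 1, 2, 9, 6, 0, 7, 5, 8, 3]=(0 4 6 7 5)(3 9)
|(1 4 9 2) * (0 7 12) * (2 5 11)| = |(0 7 12)(1 4 9 5 11 2)| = 6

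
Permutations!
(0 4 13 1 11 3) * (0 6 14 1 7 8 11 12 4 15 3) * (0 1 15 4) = [4, 12, 2, 6, 13, 5, 14, 8, 11, 9, 10, 1, 0, 7, 15, 3] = (0 4 13 7 8 11 1 12)(3 6 14 15)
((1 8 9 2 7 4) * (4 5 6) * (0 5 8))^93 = ((0 5 6 4 1)(2 7 8 9))^93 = (0 4 5 1 6)(2 7 8 9)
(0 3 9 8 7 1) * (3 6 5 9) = [6, 0, 2, 3, 4, 9, 5, 1, 7, 8] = (0 6 5 9 8 7 1)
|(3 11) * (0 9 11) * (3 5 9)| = 6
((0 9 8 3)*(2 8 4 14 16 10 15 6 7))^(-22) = (0 4 16 15 7 8)(2 3 9 14 10 6)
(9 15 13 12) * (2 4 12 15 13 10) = (2 4 12 9 13 15 10) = [0, 1, 4, 3, 12, 5, 6, 7, 8, 13, 2, 11, 9, 15, 14, 10]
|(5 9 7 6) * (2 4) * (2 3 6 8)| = 8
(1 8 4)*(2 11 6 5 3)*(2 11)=(1 8 4)(3 11 6 5)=[0, 8, 2, 11, 1, 3, 5, 7, 4, 9, 10, 6]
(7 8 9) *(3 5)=(3 5)(7 8 9)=[0, 1, 2, 5, 4, 3, 6, 8, 9, 7]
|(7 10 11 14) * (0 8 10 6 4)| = 8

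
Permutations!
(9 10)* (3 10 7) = [0, 1, 2, 10, 4, 5, 6, 3, 8, 7, 9] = (3 10 9 7)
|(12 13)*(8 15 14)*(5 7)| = 6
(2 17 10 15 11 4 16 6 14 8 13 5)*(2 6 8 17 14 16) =[0, 1, 14, 3, 2, 6, 16, 7, 13, 9, 15, 4, 12, 5, 17, 11, 8, 10] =(2 14 17 10 15 11 4)(5 6 16 8 13)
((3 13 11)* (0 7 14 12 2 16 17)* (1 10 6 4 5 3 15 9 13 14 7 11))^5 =(0 1 3 17 13 5 16 9 4 2 15 6 12 11 10 14)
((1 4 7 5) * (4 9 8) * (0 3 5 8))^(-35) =(9)(4 7 8)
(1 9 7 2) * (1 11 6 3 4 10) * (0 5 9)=[5, 0, 11, 4, 10, 9, 3, 2, 8, 7, 1, 6]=(0 5 9 7 2 11 6 3 4 10 1)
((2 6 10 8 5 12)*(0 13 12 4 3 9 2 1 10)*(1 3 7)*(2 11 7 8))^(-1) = (0 6 2 10 1 7 11 9 3 12 13)(4 5 8)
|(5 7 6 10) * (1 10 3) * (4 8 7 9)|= 9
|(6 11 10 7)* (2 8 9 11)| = 7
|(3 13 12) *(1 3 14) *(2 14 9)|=7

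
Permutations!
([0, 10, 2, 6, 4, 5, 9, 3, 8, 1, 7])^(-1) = (1 9 6 3 7 10)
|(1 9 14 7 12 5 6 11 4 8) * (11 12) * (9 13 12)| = 11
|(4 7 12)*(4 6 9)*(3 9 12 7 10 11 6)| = |(3 9 4 10 11 6 12)| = 7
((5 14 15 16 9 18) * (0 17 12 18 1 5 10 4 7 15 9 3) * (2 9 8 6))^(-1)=(0 3 16 15 7 4 10 18 12 17)(1 9 2 6 8 14 5)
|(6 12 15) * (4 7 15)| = 5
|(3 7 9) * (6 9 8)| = 5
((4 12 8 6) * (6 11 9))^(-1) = (4 6 9 11 8 12)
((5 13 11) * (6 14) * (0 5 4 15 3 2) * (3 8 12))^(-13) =((0 5 13 11 4 15 8 12 3 2)(6 14))^(-13) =(0 12 4 5 3 15 13 2 8 11)(6 14)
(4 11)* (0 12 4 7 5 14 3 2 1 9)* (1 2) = (0 12 4 11 7 5 14 3 1 9) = [12, 9, 2, 1, 11, 14, 6, 5, 8, 0, 10, 7, 4, 13, 3]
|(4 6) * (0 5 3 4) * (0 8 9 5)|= 6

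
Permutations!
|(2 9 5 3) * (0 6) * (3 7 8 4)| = |(0 6)(2 9 5 7 8 4 3)| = 14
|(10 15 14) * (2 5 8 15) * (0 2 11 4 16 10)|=12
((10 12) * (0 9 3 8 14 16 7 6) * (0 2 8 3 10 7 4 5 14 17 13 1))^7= (0 8 12 1 2 10 13 6 9 17 7)(4 16 14 5)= ((0 9 10 12 7 6 2 8 17 13 1)(4 5 14 16))^7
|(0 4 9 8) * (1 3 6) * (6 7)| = 4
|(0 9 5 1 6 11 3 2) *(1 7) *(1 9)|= 6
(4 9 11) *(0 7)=(0 7)(4 9 11)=[7, 1, 2, 3, 9, 5, 6, 0, 8, 11, 10, 4]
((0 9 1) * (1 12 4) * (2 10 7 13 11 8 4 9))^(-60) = (0 7 8)(1 10 11)(2 13 4)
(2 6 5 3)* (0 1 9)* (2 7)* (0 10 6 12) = (0 1 9 10 6 5 3 7 2 12) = [1, 9, 12, 7, 4, 3, 5, 2, 8, 10, 6, 11, 0]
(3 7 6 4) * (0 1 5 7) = [1, 5, 2, 0, 3, 7, 4, 6] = (0 1 5 7 6 4 3)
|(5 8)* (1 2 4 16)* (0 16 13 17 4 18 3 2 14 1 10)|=|(0 16 10)(1 14)(2 18 3)(4 13 17)(5 8)|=6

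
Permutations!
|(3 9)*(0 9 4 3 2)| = |(0 9 2)(3 4)| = 6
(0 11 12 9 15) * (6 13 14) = (0 11 12 9 15)(6 13 14) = [11, 1, 2, 3, 4, 5, 13, 7, 8, 15, 10, 12, 9, 14, 6, 0]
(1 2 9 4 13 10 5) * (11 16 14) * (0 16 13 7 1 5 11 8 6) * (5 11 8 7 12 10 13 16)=(0 5 11 16 14 7 1 2 9 4 12 10 8 6)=[5, 2, 9, 3, 12, 11, 0, 1, 6, 4, 8, 16, 10, 13, 7, 15, 14]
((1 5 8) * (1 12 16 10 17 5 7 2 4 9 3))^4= ((1 7 2 4 9 3)(5 8 12 16 10 17))^4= (1 9 2)(3 4 7)(5 10 12)(8 17 16)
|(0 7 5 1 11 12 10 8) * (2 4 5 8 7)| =10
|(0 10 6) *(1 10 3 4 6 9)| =|(0 3 4 6)(1 10 9)| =12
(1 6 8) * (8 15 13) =(1 6 15 13 8) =[0, 6, 2, 3, 4, 5, 15, 7, 1, 9, 10, 11, 12, 8, 14, 13]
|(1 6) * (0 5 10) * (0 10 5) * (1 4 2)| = 4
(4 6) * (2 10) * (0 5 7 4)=(0 5 7 4 6)(2 10)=[5, 1, 10, 3, 6, 7, 0, 4, 8, 9, 2]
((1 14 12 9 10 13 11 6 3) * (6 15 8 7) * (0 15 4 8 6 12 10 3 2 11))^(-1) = ((0 15 6 2 11 4 8 7 12 9 3 1 14 10 13))^(-1) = (0 13 10 14 1 3 9 12 7 8 4 11 2 6 15)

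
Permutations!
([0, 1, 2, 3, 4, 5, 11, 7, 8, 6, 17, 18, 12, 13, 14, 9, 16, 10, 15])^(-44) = [0, 1, 2, 3, 4, 5, 11, 7, 8, 6, 10, 18, 12, 13, 14, 9, 16, 17, 15]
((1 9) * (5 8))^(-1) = ((1 9)(5 8))^(-1) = (1 9)(5 8)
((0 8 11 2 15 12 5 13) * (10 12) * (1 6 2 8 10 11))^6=(15)(0 10 12 5 13)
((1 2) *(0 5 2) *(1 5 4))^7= ((0 4 1)(2 5))^7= (0 4 1)(2 5)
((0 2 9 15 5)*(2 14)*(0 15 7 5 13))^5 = ((0 14 2 9 7 5 15 13))^5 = (0 5 2 13 7 14 15 9)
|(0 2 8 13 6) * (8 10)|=|(0 2 10 8 13 6)|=6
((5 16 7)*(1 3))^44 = ((1 3)(5 16 7))^44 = (5 7 16)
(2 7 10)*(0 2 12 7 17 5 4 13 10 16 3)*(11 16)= [2, 1, 17, 0, 13, 4, 6, 11, 8, 9, 12, 16, 7, 10, 14, 15, 3, 5]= (0 2 17 5 4 13 10 12 7 11 16 3)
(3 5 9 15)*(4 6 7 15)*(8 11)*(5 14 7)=(3 14 7 15)(4 6 5 9)(8 11)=[0, 1, 2, 14, 6, 9, 5, 15, 11, 4, 10, 8, 12, 13, 7, 3]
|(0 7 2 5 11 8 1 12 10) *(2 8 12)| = 9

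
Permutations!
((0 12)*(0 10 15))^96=((0 12 10 15))^96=(15)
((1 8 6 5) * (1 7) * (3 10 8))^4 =(1 6 3 5 10 7 8)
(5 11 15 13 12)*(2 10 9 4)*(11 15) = (2 10 9 4)(5 15 13 12) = [0, 1, 10, 3, 2, 15, 6, 7, 8, 4, 9, 11, 5, 12, 14, 13]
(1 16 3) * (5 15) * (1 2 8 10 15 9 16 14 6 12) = (1 14 6 12)(2 8 10 15 5 9 16 3) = [0, 14, 8, 2, 4, 9, 12, 7, 10, 16, 15, 11, 1, 13, 6, 5, 3]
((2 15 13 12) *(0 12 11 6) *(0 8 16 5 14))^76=((0 12 2 15 13 11 6 8 16 5 14))^76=(0 14 5 16 8 6 11 13 15 2 12)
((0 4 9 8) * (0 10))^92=((0 4 9 8 10))^92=(0 9 10 4 8)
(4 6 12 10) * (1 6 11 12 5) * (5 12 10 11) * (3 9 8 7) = (1 6 12 11 10 4 5)(3 9 8 7) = [0, 6, 2, 9, 5, 1, 12, 3, 7, 8, 4, 10, 11]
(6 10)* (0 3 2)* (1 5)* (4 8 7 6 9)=(0 3 2)(1 5)(4 8 7 6 10 9)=[3, 5, 0, 2, 8, 1, 10, 6, 7, 4, 9]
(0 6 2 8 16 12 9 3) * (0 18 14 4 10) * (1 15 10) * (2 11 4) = (0 6 11 4 1 15 10)(2 8 16 12 9 3 18 14) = [6, 15, 8, 18, 1, 5, 11, 7, 16, 3, 0, 4, 9, 13, 2, 10, 12, 17, 14]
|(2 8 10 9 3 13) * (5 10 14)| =|(2 8 14 5 10 9 3 13)| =8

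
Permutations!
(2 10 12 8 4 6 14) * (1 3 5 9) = (1 3 5 9)(2 10 12 8 4 6 14) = [0, 3, 10, 5, 6, 9, 14, 7, 4, 1, 12, 11, 8, 13, 2]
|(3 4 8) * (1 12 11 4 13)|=7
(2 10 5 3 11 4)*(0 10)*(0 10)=(2 10 5 3 11 4)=[0, 1, 10, 11, 2, 3, 6, 7, 8, 9, 5, 4]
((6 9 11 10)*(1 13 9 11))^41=((1 13 9)(6 11 10))^41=(1 9 13)(6 10 11)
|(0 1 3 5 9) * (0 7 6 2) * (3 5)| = 7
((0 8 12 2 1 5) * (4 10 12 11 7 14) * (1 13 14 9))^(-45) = ((0 8 11 7 9 1 5)(2 13 14 4 10 12))^(-45) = (0 9 8 1 11 5 7)(2 4)(10 13)(12 14)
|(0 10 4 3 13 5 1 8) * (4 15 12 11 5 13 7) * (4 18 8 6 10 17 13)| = 56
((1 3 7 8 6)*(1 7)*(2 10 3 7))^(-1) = ((1 7 8 6 2 10 3))^(-1) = (1 3 10 2 6 8 7)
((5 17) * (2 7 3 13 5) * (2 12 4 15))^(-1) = ((2 7 3 13 5 17 12 4 15))^(-1) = (2 15 4 12 17 5 13 3 7)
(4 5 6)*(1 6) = (1 6 4 5) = [0, 6, 2, 3, 5, 1, 4]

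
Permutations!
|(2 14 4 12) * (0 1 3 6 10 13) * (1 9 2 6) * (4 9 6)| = 12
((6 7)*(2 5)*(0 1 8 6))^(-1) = ((0 1 8 6 7)(2 5))^(-1) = (0 7 6 8 1)(2 5)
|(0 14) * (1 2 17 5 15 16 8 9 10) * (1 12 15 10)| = |(0 14)(1 2 17 5 10 12 15 16 8 9)| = 10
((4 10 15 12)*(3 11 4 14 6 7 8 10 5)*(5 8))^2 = (3 4 10 12 6 5 11 8 15 14 7)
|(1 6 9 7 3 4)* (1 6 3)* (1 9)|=|(1 3 4 6)(7 9)|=4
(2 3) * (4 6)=[0, 1, 3, 2, 6, 5, 4]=(2 3)(4 6)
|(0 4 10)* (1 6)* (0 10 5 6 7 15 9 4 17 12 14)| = |(0 17 12 14)(1 7 15 9 4 5 6)| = 28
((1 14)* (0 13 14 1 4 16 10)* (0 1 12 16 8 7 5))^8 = ((0 13 14 4 8 7 5)(1 12 16 10))^8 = (16)(0 13 14 4 8 7 5)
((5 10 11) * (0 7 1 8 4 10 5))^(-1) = (0 11 10 4 8 1 7)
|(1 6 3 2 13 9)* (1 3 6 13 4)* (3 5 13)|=12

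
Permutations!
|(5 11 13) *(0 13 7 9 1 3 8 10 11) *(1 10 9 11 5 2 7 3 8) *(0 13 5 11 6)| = |(0 5 13 2 7 6)(1 8 9 10 11 3)| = 6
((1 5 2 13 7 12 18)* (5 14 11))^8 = (1 18 12 7 13 2 5 11 14) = ((1 14 11 5 2 13 7 12 18))^8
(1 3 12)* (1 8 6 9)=(1 3 12 8 6 9)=[0, 3, 2, 12, 4, 5, 9, 7, 6, 1, 10, 11, 8]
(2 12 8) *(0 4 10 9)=(0 4 10 9)(2 12 8)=[4, 1, 12, 3, 10, 5, 6, 7, 2, 0, 9, 11, 8]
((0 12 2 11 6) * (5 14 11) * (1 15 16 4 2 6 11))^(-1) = ((0 12 6)(1 15 16 4 2 5 14))^(-1) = (0 6 12)(1 14 5 2 4 16 15)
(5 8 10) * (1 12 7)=(1 12 7)(5 8 10)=[0, 12, 2, 3, 4, 8, 6, 1, 10, 9, 5, 11, 7]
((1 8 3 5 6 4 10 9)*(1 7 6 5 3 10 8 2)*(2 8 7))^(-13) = ((1 8 10 9 2)(4 7 6))^(-13) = (1 10 2 8 9)(4 6 7)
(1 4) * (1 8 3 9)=[0, 4, 2, 9, 8, 5, 6, 7, 3, 1]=(1 4 8 3 9)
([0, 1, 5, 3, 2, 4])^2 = (2 4 5)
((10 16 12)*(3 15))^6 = ((3 15)(10 16 12))^6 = (16)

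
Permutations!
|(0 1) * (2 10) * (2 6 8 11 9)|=|(0 1)(2 10 6 8 11 9)|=6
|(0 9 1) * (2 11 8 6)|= 12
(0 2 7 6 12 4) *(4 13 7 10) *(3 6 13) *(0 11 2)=(2 10 4 11)(3 6 12)(7 13)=[0, 1, 10, 6, 11, 5, 12, 13, 8, 9, 4, 2, 3, 7]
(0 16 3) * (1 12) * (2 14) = (0 16 3)(1 12)(2 14) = [16, 12, 14, 0, 4, 5, 6, 7, 8, 9, 10, 11, 1, 13, 2, 15, 3]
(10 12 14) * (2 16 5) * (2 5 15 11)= [0, 1, 16, 3, 4, 5, 6, 7, 8, 9, 12, 2, 14, 13, 10, 11, 15]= (2 16 15 11)(10 12 14)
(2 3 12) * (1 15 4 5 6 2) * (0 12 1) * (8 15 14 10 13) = (0 12)(1 14 10 13 8 15 4 5 6 2 3) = [12, 14, 3, 1, 5, 6, 2, 7, 15, 9, 13, 11, 0, 8, 10, 4]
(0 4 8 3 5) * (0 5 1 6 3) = (0 4 8)(1 6 3) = [4, 6, 2, 1, 8, 5, 3, 7, 0]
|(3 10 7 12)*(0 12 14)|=|(0 12 3 10 7 14)|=6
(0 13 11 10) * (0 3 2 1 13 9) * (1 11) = [9, 13, 11, 2, 4, 5, 6, 7, 8, 0, 3, 10, 12, 1] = (0 9)(1 13)(2 11 10 3)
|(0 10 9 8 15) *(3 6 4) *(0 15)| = |(15)(0 10 9 8)(3 6 4)| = 12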